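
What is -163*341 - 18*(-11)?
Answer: -55385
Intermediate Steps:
-163*341 - 18*(-11) = -55583 + 198 = -55385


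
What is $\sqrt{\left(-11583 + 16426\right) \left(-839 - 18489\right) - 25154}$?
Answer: $i \sqrt{93630658} \approx 9676.3 i$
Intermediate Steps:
$\sqrt{\left(-11583 + 16426\right) \left(-839 - 18489\right) - 25154} = \sqrt{4843 \left(-19328\right) - 25154} = \sqrt{-93605504 - 25154} = \sqrt{-93630658} = i \sqrt{93630658}$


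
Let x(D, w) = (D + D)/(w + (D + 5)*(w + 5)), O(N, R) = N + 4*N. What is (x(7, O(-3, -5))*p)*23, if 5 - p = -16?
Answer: -2254/45 ≈ -50.089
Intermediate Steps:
O(N, R) = 5*N
p = 21 (p = 5 - 1*(-16) = 5 + 16 = 21)
x(D, w) = 2*D/(w + (5 + D)*(5 + w)) (x(D, w) = (2*D)/(w + (5 + D)*(5 + w)) = 2*D/(w + (5 + D)*(5 + w)))
(x(7, O(-3, -5))*p)*23 = ((2*7/(25 + 5*7 + 6*(5*(-3)) + 7*(5*(-3))))*21)*23 = ((2*7/(25 + 35 + 6*(-15) + 7*(-15)))*21)*23 = ((2*7/(25 + 35 - 90 - 105))*21)*23 = ((2*7/(-135))*21)*23 = ((2*7*(-1/135))*21)*23 = -14/135*21*23 = -98/45*23 = -2254/45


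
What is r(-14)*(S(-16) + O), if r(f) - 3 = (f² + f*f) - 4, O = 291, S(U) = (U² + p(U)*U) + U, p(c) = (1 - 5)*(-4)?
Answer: 107525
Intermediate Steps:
p(c) = 16 (p(c) = -4*(-4) = 16)
S(U) = U² + 17*U (S(U) = (U² + 16*U) + U = U² + 17*U)
r(f) = -1 + 2*f² (r(f) = 3 + ((f² + f*f) - 4) = 3 + ((f² + f²) - 4) = 3 + (2*f² - 4) = 3 + (-4 + 2*f²) = -1 + 2*f²)
r(-14)*(S(-16) + O) = (-1 + 2*(-14)²)*(-16*(17 - 16) + 291) = (-1 + 2*196)*(-16*1 + 291) = (-1 + 392)*(-16 + 291) = 391*275 = 107525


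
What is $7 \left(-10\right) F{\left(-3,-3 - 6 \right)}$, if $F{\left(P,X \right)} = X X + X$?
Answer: $-5040$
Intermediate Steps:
$F{\left(P,X \right)} = X + X^{2}$ ($F{\left(P,X \right)} = X^{2} + X = X + X^{2}$)
$7 \left(-10\right) F{\left(-3,-3 - 6 \right)} = 7 \left(-10\right) \left(-3 - 6\right) \left(1 - 9\right) = - 70 \left(-3 - 6\right) \left(1 - 9\right) = - 70 \left(- 9 \left(1 - 9\right)\right) = - 70 \left(\left(-9\right) \left(-8\right)\right) = \left(-70\right) 72 = -5040$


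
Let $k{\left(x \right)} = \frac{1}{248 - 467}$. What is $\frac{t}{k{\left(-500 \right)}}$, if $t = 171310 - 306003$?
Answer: $29497767$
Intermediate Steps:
$t = -134693$
$k{\left(x \right)} = - \frac{1}{219}$ ($k{\left(x \right)} = \frac{1}{248 - 467} = \frac{1}{-219} = - \frac{1}{219}$)
$\frac{t}{k{\left(-500 \right)}} = - \frac{134693}{- \frac{1}{219}} = \left(-134693\right) \left(-219\right) = 29497767$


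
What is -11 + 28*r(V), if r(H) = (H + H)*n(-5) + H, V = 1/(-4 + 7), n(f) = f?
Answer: -95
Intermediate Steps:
V = ⅓ (V = 1/3 = ⅓ ≈ 0.33333)
r(H) = -9*H (r(H) = (H + H)*(-5) + H = (2*H)*(-5) + H = -10*H + H = -9*H)
-11 + 28*r(V) = -11 + 28*(-9*⅓) = -11 + 28*(-3) = -11 - 84 = -95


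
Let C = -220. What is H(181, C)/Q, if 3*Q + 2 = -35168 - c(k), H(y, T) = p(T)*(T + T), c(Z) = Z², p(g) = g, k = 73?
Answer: -290400/40499 ≈ -7.1705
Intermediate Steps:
H(y, T) = 2*T² (H(y, T) = T*(T + T) = T*(2*T) = 2*T²)
Q = -40499/3 (Q = -⅔ + (-35168 - 1*73²)/3 = -⅔ + (-35168 - 1*5329)/3 = -⅔ + (-35168 - 5329)/3 = -⅔ + (⅓)*(-40497) = -⅔ - 13499 = -40499/3 ≈ -13500.)
H(181, C)/Q = (2*(-220)²)/(-40499/3) = (2*48400)*(-3/40499) = 96800*(-3/40499) = -290400/40499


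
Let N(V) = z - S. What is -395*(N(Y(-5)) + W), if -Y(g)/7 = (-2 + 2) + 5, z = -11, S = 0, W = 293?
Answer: -111390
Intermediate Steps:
Y(g) = -35 (Y(g) = -7*((-2 + 2) + 5) = -7*(0 + 5) = -7*5 = -35)
N(V) = -11 (N(V) = -11 - 1*0 = -11 + 0 = -11)
-395*(N(Y(-5)) + W) = -395*(-11 + 293) = -395*282 = -111390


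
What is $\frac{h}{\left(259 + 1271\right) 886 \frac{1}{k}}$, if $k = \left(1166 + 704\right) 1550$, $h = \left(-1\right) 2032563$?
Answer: $- \frac{5775866525}{1329} \approx -4.346 \cdot 10^{6}$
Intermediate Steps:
$h = -2032563$
$k = 2898500$ ($k = 1870 \cdot 1550 = 2898500$)
$\frac{h}{\left(259 + 1271\right) 886 \frac{1}{k}} = - \frac{2032563}{\left(259 + 1271\right) 886 \cdot \frac{1}{2898500}} = - \frac{2032563}{1530 \cdot 886 \cdot \frac{1}{2898500}} = - \frac{2032563}{1355580 \cdot \frac{1}{2898500}} = - \frac{2032563}{\frac{3987}{8525}} = \left(-2032563\right) \frac{8525}{3987} = - \frac{5775866525}{1329}$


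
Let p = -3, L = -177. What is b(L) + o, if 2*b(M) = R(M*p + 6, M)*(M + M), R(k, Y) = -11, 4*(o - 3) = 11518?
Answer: 9659/2 ≈ 4829.5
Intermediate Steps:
o = 5765/2 (o = 3 + (1/4)*11518 = 3 + 5759/2 = 5765/2 ≈ 2882.5)
b(M) = -11*M (b(M) = (-11*(M + M))/2 = (-22*M)/2 = -11*M)
b(L) + o = -11*(-177) + 5765/2 = 1947 + 5765/2 = 9659/2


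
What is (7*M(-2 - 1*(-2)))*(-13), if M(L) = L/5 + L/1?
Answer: 0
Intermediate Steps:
M(L) = 6*L/5 (M(L) = L*(⅕) + L*1 = L/5 + L = 6*L/5)
(7*M(-2 - 1*(-2)))*(-13) = (7*(6*(-2 - 1*(-2))/5))*(-13) = (7*(6*(-2 + 2)/5))*(-13) = (7*((6/5)*0))*(-13) = (7*0)*(-13) = 0*(-13) = 0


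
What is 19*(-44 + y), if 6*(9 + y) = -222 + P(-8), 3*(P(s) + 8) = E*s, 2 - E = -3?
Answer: -15998/9 ≈ -1777.6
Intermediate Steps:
E = 5 (E = 2 - 1*(-3) = 2 + 3 = 5)
P(s) = -8 + 5*s/3 (P(s) = -8 + (5*s)/3 = -8 + 5*s/3)
y = -446/9 (y = -9 + (-222 + (-8 + (5/3)*(-8)))/6 = -9 + (-222 + (-8 - 40/3))/6 = -9 + (-222 - 64/3)/6 = -9 + (⅙)*(-730/3) = -9 - 365/9 = -446/9 ≈ -49.556)
19*(-44 + y) = 19*(-44 - 446/9) = 19*(-842/9) = -15998/9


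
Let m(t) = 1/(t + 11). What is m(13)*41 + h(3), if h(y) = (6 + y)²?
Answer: 1985/24 ≈ 82.708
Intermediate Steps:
m(t) = 1/(11 + t)
m(13)*41 + h(3) = 41/(11 + 13) + (6 + 3)² = 41/24 + 9² = (1/24)*41 + 81 = 41/24 + 81 = 1985/24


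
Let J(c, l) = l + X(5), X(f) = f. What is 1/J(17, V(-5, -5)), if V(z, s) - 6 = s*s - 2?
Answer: 1/34 ≈ 0.029412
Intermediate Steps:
V(z, s) = 4 + s² (V(z, s) = 6 + (s*s - 2) = 6 + (s² - 2) = 6 + (-2 + s²) = 4 + s²)
J(c, l) = 5 + l (J(c, l) = l + 5 = 5 + l)
1/J(17, V(-5, -5)) = 1/(5 + (4 + (-5)²)) = 1/(5 + (4 + 25)) = 1/(5 + 29) = 1/34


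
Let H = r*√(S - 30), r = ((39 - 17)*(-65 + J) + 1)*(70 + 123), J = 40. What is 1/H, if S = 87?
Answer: -√57/6039549 ≈ -1.2501e-6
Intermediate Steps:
r = -105957 (r = ((39 - 17)*(-65 + 40) + 1)*(70 + 123) = (22*(-25) + 1)*193 = (-550 + 1)*193 = -549*193 = -105957)
H = -105957*√57 (H = -105957*√(87 - 30) = -105957*√57 ≈ -7.9996e+5)
1/H = 1/(-105957*√57) = -√57/6039549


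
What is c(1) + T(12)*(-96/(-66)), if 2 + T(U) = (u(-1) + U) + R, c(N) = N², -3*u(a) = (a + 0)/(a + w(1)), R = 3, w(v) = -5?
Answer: 1963/99 ≈ 19.828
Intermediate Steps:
u(a) = -a/(3*(-5 + a)) (u(a) = -(a + 0)/(3*(a - 5)) = -a/(3*(-5 + a)))
T(U) = 17/18 + U (T(U) = -2 + ((-1*(-1)/(-15 + 3*(-1)) + U) + 3) = -2 + ((-1*(-1)/(-15 - 3) + U) + 3) = -2 + ((-1*(-1)/(-18) + U) + 3) = -2 + ((-1*(-1)*(-1/18) + U) + 3) = -2 + ((-1/18 + U) + 3) = -2 + (53/18 + U) = 17/18 + U)
c(1) + T(12)*(-96/(-66)) = 1² + (17/18 + 12)*(-96/(-66)) = 1 + 233*(-96*(-1/66))/18 = 1 + (233/18)*(16/11) = 1 + 1864/99 = 1963/99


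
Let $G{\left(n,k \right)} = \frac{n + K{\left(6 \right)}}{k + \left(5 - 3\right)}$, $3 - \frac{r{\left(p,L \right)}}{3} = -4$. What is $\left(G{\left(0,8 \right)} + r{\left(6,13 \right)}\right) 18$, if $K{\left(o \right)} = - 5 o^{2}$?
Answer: $54$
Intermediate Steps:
$r{\left(p,L \right)} = 21$ ($r{\left(p,L \right)} = 9 - -12 = 9 + 12 = 21$)
$G{\left(n,k \right)} = \frac{-180 + n}{2 + k}$ ($G{\left(n,k \right)} = \frac{n - 5 \cdot 6^{2}}{k + \left(5 - 3\right)} = \frac{n - 180}{k + \left(5 - 3\right)} = \frac{n - 180}{k + 2} = \frac{-180 + n}{2 + k}$)
$\left(G{\left(0,8 \right)} + r{\left(6,13 \right)}\right) 18 = \left(\frac{-180 + 0}{2 + 8} + 21\right) 18 = \left(\frac{1}{10} \left(-180\right) + 21\right) 18 = \left(-18 + 21\right) 18 = 3 \cdot 18 = 54$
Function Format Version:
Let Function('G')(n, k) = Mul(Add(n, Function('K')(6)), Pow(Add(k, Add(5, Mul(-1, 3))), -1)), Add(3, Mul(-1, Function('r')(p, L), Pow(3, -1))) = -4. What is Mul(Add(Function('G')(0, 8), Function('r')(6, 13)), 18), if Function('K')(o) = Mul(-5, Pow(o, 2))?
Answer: 54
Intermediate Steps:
Function('r')(p, L) = 21 (Function('r')(p, L) = Add(9, Mul(-3, -4)) = Add(9, 12) = 21)
Function('G')(n, k) = Mul(Pow(Add(2, k), -1), Add(-180, n)) (Function('G')(n, k) = Mul(Add(n, Mul(-5, Pow(6, 2))), Pow(Add(k, Add(5, Mul(-1, 3))), -1)) = Mul(Add(n, Mul(-5, 36)), Pow(Add(k, Add(5, -3)), -1)) = Mul(Add(n, -180), Pow(Add(k, 2), -1)) = Mul(Add(-180, n), Pow(Add(2, k), -1)) = Mul(Pow(Add(2, k), -1), Add(-180, n)))
Mul(Add(Function('G')(0, 8), Function('r')(6, 13)), 18) = Mul(Add(Mul(Pow(Add(2, 8), -1), Add(-180, 0)), 21), 18) = Mul(Add(Mul(Pow(10, -1), -180), 21), 18) = Mul(Add(Mul(Rational(1, 10), -180), 21), 18) = Mul(Add(-18, 21), 18) = Mul(3, 18) = 54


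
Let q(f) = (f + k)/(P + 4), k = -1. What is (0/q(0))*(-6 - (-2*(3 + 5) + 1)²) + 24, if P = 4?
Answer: 24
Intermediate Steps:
q(f) = -⅛ + f/8 (q(f) = (f - 1)/(4 + 4) = (-1 + f)/8 = (-1 + f)*(⅛) = -⅛ + f/8)
(0/q(0))*(-6 - (-2*(3 + 5) + 1)²) + 24 = (0/(-⅛ + (⅛)*0))*(-6 - (-2*(3 + 5) + 1)²) + 24 = (0/(-⅛ + 0))*(-6 - (-2*8 + 1)²) + 24 = (0/(-⅛))*(-6 - (-16 + 1)²) + 24 = (0*(-8))*(-6 - 1*(-15)²) + 24 = 0*(-6 - 1*225) + 24 = 0*(-6 - 225) + 24 = 0*(-231) + 24 = 0 + 24 = 24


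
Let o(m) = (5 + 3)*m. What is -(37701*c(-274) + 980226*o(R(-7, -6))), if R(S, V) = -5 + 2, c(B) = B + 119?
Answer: 29369079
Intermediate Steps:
c(B) = 119 + B
R(S, V) = -3
o(m) = 8*m
-(37701*c(-274) + 980226*o(R(-7, -6))) = -37701/(1/(26*(8*(-3)) + (119 - 274))) = -37701/(1/(26*(-24) - 155)) = -37701/(1/(-624 - 155)) = -37701/(1/(-779)) = -37701/(-1/779) = -37701*(-779) = 29369079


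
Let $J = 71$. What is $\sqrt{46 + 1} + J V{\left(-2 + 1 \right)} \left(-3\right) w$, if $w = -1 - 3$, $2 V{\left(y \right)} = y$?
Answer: $-426 + \sqrt{47} \approx -419.14$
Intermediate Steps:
$V{\left(y \right)} = \frac{y}{2}$
$w = -4$
$\sqrt{46 + 1} + J V{\left(-2 + 1 \right)} \left(-3\right) w = \sqrt{46 + 1} + 71 \frac{-2 + 1}{2} \left(-3\right) \left(-4\right) = \sqrt{47} + 71 \cdot \frac{1}{2} \left(-1\right) \left(-3\right) \left(-4\right) = \sqrt{47} + 71 \left(- \frac{1}{2}\right) \left(-3\right) \left(-4\right) = \sqrt{47} + 71 \cdot \frac{3}{2} \left(-4\right) = \sqrt{47} + 71 \left(-6\right) = \sqrt{47} - 426 = -426 + \sqrt{47}$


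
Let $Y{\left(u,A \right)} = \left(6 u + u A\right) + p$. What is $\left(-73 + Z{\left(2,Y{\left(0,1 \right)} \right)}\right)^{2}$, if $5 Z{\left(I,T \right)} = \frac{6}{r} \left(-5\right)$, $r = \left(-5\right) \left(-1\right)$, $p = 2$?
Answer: $\frac{137641}{25} \approx 5505.6$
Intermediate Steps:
$r = 5$
$Y{\left(u,A \right)} = 2 + 6 u + A u$ ($Y{\left(u,A \right)} = \left(6 u + u A\right) + 2 = \left(6 u + A u\right) + 2 = 2 + 6 u + A u$)
$Z{\left(I,T \right)} = - \frac{6}{5}$ ($Z{\left(I,T \right)} = \frac{\frac{6}{5} \left(-5\right)}{5} = \frac{1}{5} \left(-6\right) = - \frac{6}{5}$)
$\left(-73 + Z{\left(2,Y{\left(0,1 \right)} \right)}\right)^{2} = \left(-73 - \frac{6}{5}\right)^{2} = \left(- \frac{371}{5}\right)^{2} = \frac{137641}{25}$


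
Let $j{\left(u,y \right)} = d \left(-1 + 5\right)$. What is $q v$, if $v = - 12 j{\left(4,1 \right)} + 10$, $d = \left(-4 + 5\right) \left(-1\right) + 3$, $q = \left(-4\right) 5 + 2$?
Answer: $1548$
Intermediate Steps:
$q = -18$ ($q = -20 + 2 = -18$)
$d = 2$ ($d = 1 \left(-1\right) + 3 = -1 + 3 = 2$)
$j{\left(u,y \right)} = 8$ ($j{\left(u,y \right)} = 2 \left(-1 + 5\right) = 2 \cdot 4 = 8$)
$v = -86$ ($v = \left(-12\right) 8 + 10 = -96 + 10 = -86$)
$q v = \left(-18\right) \left(-86\right) = 1548$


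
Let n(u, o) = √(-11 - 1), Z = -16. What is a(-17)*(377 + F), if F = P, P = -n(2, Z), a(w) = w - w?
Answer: 0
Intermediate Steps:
n(u, o) = 2*I*√3 (n(u, o) = √(-12) = 2*I*√3)
a(w) = 0
P = -2*I*√3 ≈ -3.4641*I
F = -2*I*√3 ≈ -3.4641*I
a(-17)*(377 + F) = 0*(377 - 2*I*√3) = 0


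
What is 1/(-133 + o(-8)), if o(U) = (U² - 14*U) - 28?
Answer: 1/15 ≈ 0.066667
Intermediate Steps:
o(U) = -28 + U² - 14*U
1/(-133 + o(-8)) = 1/(-133 + (-28 + (-8)² - 14*(-8))) = 1/(-133 + (-28 + 64 + 112)) = 1/(-133 + 148) = 1/15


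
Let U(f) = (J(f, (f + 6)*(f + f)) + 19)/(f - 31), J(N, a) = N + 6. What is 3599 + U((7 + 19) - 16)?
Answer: 10792/3 ≈ 3597.3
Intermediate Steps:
J(N, a) = 6 + N
U(f) = (25 + f)/(-31 + f) (U(f) = ((6 + f) + 19)/(f - 31) = (25 + f)/(-31 + f))
3599 + U((7 + 19) - 16) = 3599 + (25 + ((7 + 19) - 16))/(-31 + ((7 + 19) - 16)) = 3599 + (25 + (26 - 16))/(-31 + (26 - 16)) = 3599 + (25 + 10)/(-31 + 10) = 3599 + 35/(-21) = 3599 - 1/21*35 = 3599 - 5/3 = 10792/3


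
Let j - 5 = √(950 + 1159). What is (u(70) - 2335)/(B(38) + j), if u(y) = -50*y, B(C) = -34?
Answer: 5835/(29 - √2109) ≈ -344.78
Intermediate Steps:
j = 5 + √2109 (j = 5 + √(950 + 1159) = 5 + √2109 ≈ 50.924)
(u(70) - 2335)/(B(38) + j) = (-50*70 - 2335)/(-34 + (5 + √2109)) = (-3500 - 2335)/(-29 + √2109) = -5835/(-29 + √2109)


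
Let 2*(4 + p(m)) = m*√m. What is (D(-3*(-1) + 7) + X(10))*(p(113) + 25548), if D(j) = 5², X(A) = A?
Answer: 894040 + 3955*√113/2 ≈ 9.1506e+5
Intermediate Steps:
p(m) = -4 + m^(3/2)/2 (p(m) = -4 + (m*√m)/2 = -4 + m^(3/2)/2)
D(j) = 25
(D(-3*(-1) + 7) + X(10))*(p(113) + 25548) = (25 + 10)*((-4 + 113^(3/2)/2) + 25548) = 35*((-4 + (113*√113)/2) + 25548) = 35*((-4 + 113*√113/2) + 25548) = 35*(25544 + 113*√113/2) = 894040 + 3955*√113/2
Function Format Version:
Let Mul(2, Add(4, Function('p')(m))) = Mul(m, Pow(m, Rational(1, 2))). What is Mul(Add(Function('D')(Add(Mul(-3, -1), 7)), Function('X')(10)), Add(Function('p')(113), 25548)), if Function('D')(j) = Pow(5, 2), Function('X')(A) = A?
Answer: Add(894040, Mul(Rational(3955, 2), Pow(113, Rational(1, 2)))) ≈ 9.1506e+5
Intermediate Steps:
Function('p')(m) = Add(-4, Mul(Rational(1, 2), Pow(m, Rational(3, 2)))) (Function('p')(m) = Add(-4, Mul(Rational(1, 2), Mul(m, Pow(m, Rational(1, 2))))) = Add(-4, Mul(Rational(1, 2), Pow(m, Rational(3, 2)))))
Function('D')(j) = 25
Mul(Add(Function('D')(Add(Mul(-3, -1), 7)), Function('X')(10)), Add(Function('p')(113), 25548)) = Mul(Add(25, 10), Add(Add(-4, Mul(Rational(1, 2), Pow(113, Rational(3, 2)))), 25548)) = Mul(35, Add(Add(-4, Mul(Rational(1, 2), Mul(113, Pow(113, Rational(1, 2))))), 25548)) = Mul(35, Add(Add(-4, Mul(Rational(113, 2), Pow(113, Rational(1, 2)))), 25548)) = Mul(35, Add(25544, Mul(Rational(113, 2), Pow(113, Rational(1, 2))))) = Add(894040, Mul(Rational(3955, 2), Pow(113, Rational(1, 2))))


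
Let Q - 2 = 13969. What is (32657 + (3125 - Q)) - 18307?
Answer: 3504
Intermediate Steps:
Q = 13971 (Q = 2 + 13969 = 13971)
(32657 + (3125 - Q)) - 18307 = (32657 + (3125 - 1*13971)) - 18307 = (32657 + (3125 - 13971)) - 18307 = (32657 - 10846) - 18307 = 21811 - 18307 = 3504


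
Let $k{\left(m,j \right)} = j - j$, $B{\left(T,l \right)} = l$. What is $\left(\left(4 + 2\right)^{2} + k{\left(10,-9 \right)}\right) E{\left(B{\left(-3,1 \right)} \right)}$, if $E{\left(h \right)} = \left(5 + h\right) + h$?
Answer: $252$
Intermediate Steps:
$k{\left(m,j \right)} = 0$
$E{\left(h \right)} = 5 + 2 h$
$\left(\left(4 + 2\right)^{2} + k{\left(10,-9 \right)}\right) E{\left(B{\left(-3,1 \right)} \right)} = \left(\left(4 + 2\right)^{2} + 0\right) \left(5 + 2 \cdot 1\right) = \left(6^{2} + 0\right) \left(5 + 2\right) = \left(36 + 0\right) 7 = 36 \cdot 7 = 252$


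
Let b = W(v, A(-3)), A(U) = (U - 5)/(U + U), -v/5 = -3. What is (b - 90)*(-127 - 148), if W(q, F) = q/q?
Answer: 24475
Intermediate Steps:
v = 15 (v = -5*(-3) = 15)
A(U) = (-5 + U)/(2*U) (A(U) = (-5 + U)/((2*U)) = (-5 + U)*(1/(2*U)) = (-5 + U)/(2*U))
W(q, F) = 1
b = 1
(b - 90)*(-127 - 148) = (1 - 90)*(-127 - 148) = -89*(-275) = 24475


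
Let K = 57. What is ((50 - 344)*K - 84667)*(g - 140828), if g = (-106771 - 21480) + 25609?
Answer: 24693944750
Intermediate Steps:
g = -102642 (g = -128251 + 25609 = -102642)
((50 - 344)*K - 84667)*(g - 140828) = ((50 - 344)*57 - 84667)*(-102642 - 140828) = (-294*57 - 84667)*(-243470) = (-16758 - 84667)*(-243470) = -101425*(-243470) = 24693944750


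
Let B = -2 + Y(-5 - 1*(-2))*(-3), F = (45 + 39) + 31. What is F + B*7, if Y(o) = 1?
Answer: 80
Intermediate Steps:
F = 115 (F = 84 + 31 = 115)
B = -5 (B = -2 + 1*(-3) = -2 - 3 = -5)
F + B*7 = 115 - 5*7 = 115 - 35 = 80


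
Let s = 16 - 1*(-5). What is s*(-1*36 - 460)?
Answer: -10416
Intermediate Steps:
s = 21 (s = 16 + 5 = 21)
s*(-1*36 - 460) = 21*(-1*36 - 460) = 21*(-36 - 460) = 21*(-496) = -10416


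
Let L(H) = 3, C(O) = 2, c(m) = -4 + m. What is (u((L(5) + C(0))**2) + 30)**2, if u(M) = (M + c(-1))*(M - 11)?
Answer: 96100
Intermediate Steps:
u(M) = (-11 + M)*(-5 + M) (u(M) = (M + (-4 - 1))*(M - 11) = (M - 5)*(-11 + M) = (-5 + M)*(-11 + M) = (-11 + M)*(-5 + M))
(u((L(5) + C(0))**2) + 30)**2 = ((55 + ((3 + 2)**2)**2 - 16*(3 + 2)**2) + 30)**2 = ((55 + (5**2)**2 - 16*5**2) + 30)**2 = ((55 + 25**2 - 16*25) + 30)**2 = ((55 + 625 - 400) + 30)**2 = (280 + 30)**2 = 310**2 = 96100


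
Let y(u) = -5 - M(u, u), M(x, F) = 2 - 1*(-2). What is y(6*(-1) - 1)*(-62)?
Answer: 558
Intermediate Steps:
M(x, F) = 4 (M(x, F) = 2 + 2 = 4)
y(u) = -9 (y(u) = -5 - 1*4 = -5 - 4 = -9)
y(6*(-1) - 1)*(-62) = -9*(-62) = 558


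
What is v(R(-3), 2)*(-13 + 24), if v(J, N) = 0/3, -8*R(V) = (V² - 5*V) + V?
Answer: 0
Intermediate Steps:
R(V) = V/2 - V²/8 (R(V) = -((V² - 5*V) + V)/8 = -(V² - 4*V)/8 = V/2 - V²/8)
v(J, N) = 0 (v(J, N) = 0*(⅓) = 0)
v(R(-3), 2)*(-13 + 24) = 0*(-13 + 24) = 0*11 = 0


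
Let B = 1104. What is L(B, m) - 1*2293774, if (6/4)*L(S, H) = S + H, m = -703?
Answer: -6880520/3 ≈ -2.2935e+6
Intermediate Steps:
L(S, H) = 2*H/3 + 2*S/3 (L(S, H) = 2*(S + H)/3 = 2*(H + S)/3 = 2*H/3 + 2*S/3)
L(B, m) - 1*2293774 = ((2/3)*(-703) + (2/3)*1104) - 1*2293774 = (-1406/3 + 736) - 2293774 = 802/3 - 2293774 = -6880520/3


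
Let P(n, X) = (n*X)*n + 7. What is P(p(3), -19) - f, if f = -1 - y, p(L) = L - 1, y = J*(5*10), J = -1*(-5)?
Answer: 182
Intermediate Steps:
J = 5
y = 250 (y = 5*(5*10) = 5*50 = 250)
p(L) = -1 + L
P(n, X) = 7 + X*n² (P(n, X) = (X*n)*n + 7 = X*n² + 7 = 7 + X*n²)
f = -251 (f = -1 - 1*250 = -1 - 250 = -251)
P(p(3), -19) - f = (7 - 19*(-1 + 3)²) - 1*(-251) = (7 - 19*2²) + 251 = (7 - 19*4) + 251 = (7 - 76) + 251 = -69 + 251 = 182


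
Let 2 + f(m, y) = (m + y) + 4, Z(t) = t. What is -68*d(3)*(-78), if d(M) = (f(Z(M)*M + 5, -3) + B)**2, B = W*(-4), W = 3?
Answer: 5304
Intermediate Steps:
B = -12 (B = 3*(-4) = -12)
f(m, y) = 2 + m + y (f(m, y) = -2 + ((m + y) + 4) = -2 + (4 + m + y) = 2 + m + y)
d(M) = (-8 + M**2)**2 (d(M) = ((2 + (M*M + 5) - 3) - 12)**2 = ((2 + (M**2 + 5) - 3) - 12)**2 = ((2 + (5 + M**2) - 3) - 12)**2 = ((4 + M**2) - 12)**2 = (-8 + M**2)**2)
-68*d(3)*(-78) = -68*(-8 + 3**2)**2*(-78) = -68*(-8 + 9)**2*(-78) = -68*1**2*(-78) = -68*1*(-78) = -68*(-78) = 5304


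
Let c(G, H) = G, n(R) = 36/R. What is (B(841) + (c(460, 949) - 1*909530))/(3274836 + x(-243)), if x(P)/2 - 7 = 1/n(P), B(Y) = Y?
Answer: -1816458/6549673 ≈ -0.27734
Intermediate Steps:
x(P) = 14 + P/18 (x(P) = 14 + 2/((36/P)) = 14 + 2*(P/36) = 14 + P/18)
(B(841) + (c(460, 949) - 1*909530))/(3274836 + x(-243)) = (841 + (460 - 1*909530))/(3274836 + (14 + (1/18)*(-243))) = (841 + (460 - 909530))/(3274836 + (14 - 27/2)) = (841 - 909070)/(3274836 + ½) = -908229/6549673/2 = -908229*2/6549673 = -1816458/6549673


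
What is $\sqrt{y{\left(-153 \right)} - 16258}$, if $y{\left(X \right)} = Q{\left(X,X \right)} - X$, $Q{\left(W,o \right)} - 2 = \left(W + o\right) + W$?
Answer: $91 i \sqrt{2} \approx 128.69 i$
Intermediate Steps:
$Q{\left(W,o \right)} = 2 + o + 2 W$ ($Q{\left(W,o \right)} = 2 + \left(\left(W + o\right) + W\right) = 2 + \left(o + 2 W\right) = 2 + o + 2 W$)
$y{\left(X \right)} = 2 + 2 X$ ($y{\left(X \right)} = \left(2 + X + 2 X\right) - X = \left(2 + 3 X\right) - X = 2 + 2 X$)
$\sqrt{y{\left(-153 \right)} - 16258} = \sqrt{\left(2 + 2 \left(-153\right)\right) - 16258} = \sqrt{\left(2 - 306\right) - 16258} = \sqrt{-304 - 16258} = \sqrt{-16562} = 91 i \sqrt{2}$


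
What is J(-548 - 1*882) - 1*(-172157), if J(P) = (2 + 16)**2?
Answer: 172481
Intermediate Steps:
J(P) = 324 (J(P) = 18**2 = 324)
J(-548 - 1*882) - 1*(-172157) = 324 - 1*(-172157) = 324 + 172157 = 172481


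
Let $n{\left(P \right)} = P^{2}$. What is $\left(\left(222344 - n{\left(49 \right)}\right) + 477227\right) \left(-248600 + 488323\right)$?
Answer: $167127683910$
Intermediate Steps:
$\left(\left(222344 - n{\left(49 \right)}\right) + 477227\right) \left(-248600 + 488323\right) = \left(\left(222344 - 49^{2}\right) + 477227\right) \left(-248600 + 488323\right) = \left(\left(222344 - 2401\right) + 477227\right) 239723 = \left(219943 + 477227\right) 239723 = 697170 \cdot 239723 = 167127683910$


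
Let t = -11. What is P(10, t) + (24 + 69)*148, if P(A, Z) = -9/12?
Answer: 55053/4 ≈ 13763.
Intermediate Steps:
P(A, Z) = -3/4 (P(A, Z) = -9*1/12 = -3/4)
P(10, t) + (24 + 69)*148 = -3/4 + (24 + 69)*148 = -3/4 + 93*148 = -3/4 + 13764 = 55053/4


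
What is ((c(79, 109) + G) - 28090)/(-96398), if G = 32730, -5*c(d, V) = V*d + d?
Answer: -1451/48199 ≈ -0.030104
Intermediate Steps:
c(d, V) = -d/5 - V*d/5 (c(d, V) = -(V*d + d)/5 = -(d + V*d)/5 = -d/5 - V*d/5)
((c(79, 109) + G) - 28090)/(-96398) = ((-⅕*79*(1 + 109) + 32730) - 28090)/(-96398) = ((-⅕*79*110 + 32730) - 28090)*(-1/96398) = ((-1738 + 32730) - 28090)*(-1/96398) = (30992 - 28090)*(-1/96398) = 2902*(-1/96398) = -1451/48199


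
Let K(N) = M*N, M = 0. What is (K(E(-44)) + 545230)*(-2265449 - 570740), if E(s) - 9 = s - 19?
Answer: -1546375328470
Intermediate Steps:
E(s) = -10 + s (E(s) = 9 + (s - 19) = 9 + (-19 + s) = -10 + s)
K(N) = 0 (K(N) = 0*N = 0)
(K(E(-44)) + 545230)*(-2265449 - 570740) = (0 + 545230)*(-2265449 - 570740) = 545230*(-2836189) = -1546375328470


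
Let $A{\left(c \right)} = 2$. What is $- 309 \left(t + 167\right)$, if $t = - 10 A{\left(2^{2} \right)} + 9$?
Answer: $-48204$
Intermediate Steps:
$t = -11$ ($t = \left(-10\right) 2 + 9 = -20 + 9 = -11$)
$- 309 \left(t + 167\right) = - 309 \left(-11 + 167\right) = \left(-309\right) 156 = -48204$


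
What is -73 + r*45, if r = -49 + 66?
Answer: 692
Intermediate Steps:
r = 17
-73 + r*45 = -73 + 17*45 = -73 + 765 = 692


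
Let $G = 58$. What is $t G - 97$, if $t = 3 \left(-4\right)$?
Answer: $-793$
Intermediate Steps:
$t = -12$
$t G - 97 = \left(-12\right) 58 - 97 = -696 - 97 = -793$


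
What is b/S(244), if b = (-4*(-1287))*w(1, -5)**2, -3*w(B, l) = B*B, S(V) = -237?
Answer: -572/237 ≈ -2.4135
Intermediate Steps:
w(B, l) = -B**2/3 (w(B, l) = -B*B/3 = -B**2/3)
b = 572 (b = (-4*(-1287))*(-1/3*1**2)**2 = 5148*(-1/3*1)**2 = 5148*(-1/3)**2 = 5148*(1/9) = 572)
b/S(244) = 572/(-237) = 572*(-1/237) = -572/237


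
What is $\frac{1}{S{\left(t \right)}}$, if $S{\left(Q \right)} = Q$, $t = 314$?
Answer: $\frac{1}{314} \approx 0.0031847$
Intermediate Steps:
$\frac{1}{S{\left(t \right)}} = \frac{1}{314}$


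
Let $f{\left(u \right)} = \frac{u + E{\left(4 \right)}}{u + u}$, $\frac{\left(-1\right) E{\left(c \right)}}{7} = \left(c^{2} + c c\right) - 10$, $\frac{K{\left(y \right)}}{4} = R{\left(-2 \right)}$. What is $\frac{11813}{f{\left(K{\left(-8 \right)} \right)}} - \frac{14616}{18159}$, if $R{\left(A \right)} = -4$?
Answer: $\frac{1143651304}{514505} \approx 2222.8$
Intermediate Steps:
$K{\left(y \right)} = -16$ ($K{\left(y \right)} = 4 \left(-4\right) = -16$)
$E{\left(c \right)} = 70 - 14 c^{2}$ ($E{\left(c \right)} = - 7 \left(\left(c^{2} + c c\right) - 10\right) = - 7 \left(\left(c^{2} + c^{2}\right) - 10\right) = - 7 \left(2 c^{2} - 10\right) = - 7 \left(-10 + 2 c^{2}\right) = 70 - 14 c^{2}$)
$f{\left(u \right)} = \frac{-154 + u}{2 u}$ ($f{\left(u \right)} = \frac{u + \left(70 - 14 \cdot 4^{2}\right)}{u + u} = \frac{u + \left(70 - 224\right)}{2 u} = \left(u + \left(70 - 224\right)\right) \frac{1}{2 u} = \left(u - 154\right) \frac{1}{2 u} = \left(-154 + u\right) \frac{1}{2 u} = \frac{-154 + u}{2 u}$)
$\frac{11813}{f{\left(K{\left(-8 \right)} \right)}} - \frac{14616}{18159} = \frac{11813}{\frac{1}{2} \frac{1}{-16} \left(-154 - 16\right)} - \frac{14616}{18159} = \frac{11813}{\frac{1}{2} \left(- \frac{1}{16}\right) \left(-170\right)} - \frac{4872}{6053} = \frac{11813}{\frac{85}{16}} - \frac{4872}{6053} = 11813 \cdot \frac{16}{85} - \frac{4872}{6053} = \frac{189008}{85} - \frac{4872}{6053} = \frac{1143651304}{514505}$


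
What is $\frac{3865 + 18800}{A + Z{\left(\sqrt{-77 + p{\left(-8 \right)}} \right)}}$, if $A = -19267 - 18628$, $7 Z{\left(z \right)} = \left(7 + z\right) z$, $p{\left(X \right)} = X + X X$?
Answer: $- \frac{22665 i}{\sqrt{21} + 37898 i} \approx -0.59805 - 7.2316 \cdot 10^{-5} i$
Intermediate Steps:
$p{\left(X \right)} = X + X^{2}$
$Z{\left(z \right)} = \frac{z \left(7 + z\right)}{7}$ ($Z{\left(z \right)} = \frac{\left(7 + z\right) z}{7} = \frac{z \left(7 + z\right)}{7}$)
$A = -37895$
$\frac{3865 + 18800}{A + Z{\left(\sqrt{-77 + p{\left(-8 \right)}} \right)}} = \frac{3865 + 18800}{-37895 + \frac{\sqrt{-77 - 8 \left(1 - 8\right)} \left(7 + \sqrt{-77 - 8 \left(1 - 8\right)}\right)}{7}} = \frac{22665}{-37895 + \frac{\sqrt{-77 - -56} \left(7 + \sqrt{-77 - -56}\right)}{7}} = \frac{22665}{-37895 + \frac{\sqrt{-77 + 56} \left(7 + \sqrt{-77 + 56}\right)}{7}} = \frac{22665}{-37895 + \frac{\sqrt{-21} \left(7 + \sqrt{-21}\right)}{7}} = \frac{22665}{-37895 + \frac{i \sqrt{21} \left(7 + i \sqrt{21}\right)}{7}}$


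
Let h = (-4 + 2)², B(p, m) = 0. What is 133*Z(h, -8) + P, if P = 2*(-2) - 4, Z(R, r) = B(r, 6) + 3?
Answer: 391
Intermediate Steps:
h = 4 (h = (-2)² = 4)
Z(R, r) = 3 (Z(R, r) = 0 + 3 = 3)
P = -8 (P = -4 - 4 = -8)
133*Z(h, -8) + P = 133*3 - 8 = 399 - 8 = 391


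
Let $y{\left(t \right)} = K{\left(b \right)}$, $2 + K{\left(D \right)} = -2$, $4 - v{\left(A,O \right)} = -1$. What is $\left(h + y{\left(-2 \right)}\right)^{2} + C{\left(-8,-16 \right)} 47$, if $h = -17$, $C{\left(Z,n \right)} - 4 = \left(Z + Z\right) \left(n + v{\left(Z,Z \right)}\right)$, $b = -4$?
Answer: $8901$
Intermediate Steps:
$v{\left(A,O \right)} = 5$ ($v{\left(A,O \right)} = 4 - -1 = 4 + 1 = 5$)
$K{\left(D \right)} = -4$ ($K{\left(D \right)} = -2 - 2 = -4$)
$C{\left(Z,n \right)} = 4 + 2 Z \left(5 + n\right)$ ($C{\left(Z,n \right)} = 4 + \left(Z + Z\right) \left(n + 5\right) = 4 + 2 Z \left(5 + n\right)$)
$y{\left(t \right)} = -4$
$\left(h + y{\left(-2 \right)}\right)^{2} + C{\left(-8,-16 \right)} 47 = \left(-17 - 4\right)^{2} + \left(4 + 10 \left(-8\right) + 2 \left(-8\right) \left(-16\right)\right) 47 = \left(-21\right)^{2} + \left(4 - 80 + 256\right) 47 = 441 + 180 \cdot 47 = 441 + 8460 = 8901$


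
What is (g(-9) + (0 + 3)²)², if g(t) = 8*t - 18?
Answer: 6561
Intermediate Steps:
g(t) = -18 + 8*t
(g(-9) + (0 + 3)²)² = ((-18 + 8*(-9)) + (0 + 3)²)² = ((-18 - 72) + 3²)² = (-90 + 9)² = (-81)² = 6561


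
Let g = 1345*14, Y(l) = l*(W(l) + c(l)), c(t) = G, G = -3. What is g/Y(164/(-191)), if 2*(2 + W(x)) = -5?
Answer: 359653/123 ≈ 2924.0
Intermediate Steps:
W(x) = -9/2 (W(x) = -2 + (½)*(-5) = -2 - 5/2 = -9/2)
c(t) = -3
Y(l) = -15*l/2 (Y(l) = l*(-9/2 - 3) = l*(-15/2) = -15*l/2)
g = 18830
g/Y(164/(-191)) = 18830/((-1230/(-191))) = 18830/((-1230*(-1)/191)) = 18830/((-15/2*(-164/191))) = 18830/(1230/191) = 18830*(191/1230) = 359653/123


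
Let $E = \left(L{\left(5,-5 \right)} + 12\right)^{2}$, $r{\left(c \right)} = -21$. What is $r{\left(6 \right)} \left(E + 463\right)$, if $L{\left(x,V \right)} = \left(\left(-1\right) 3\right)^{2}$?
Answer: $-18984$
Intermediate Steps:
$L{\left(x,V \right)} = 9$ ($L{\left(x,V \right)} = \left(-3\right)^{2} = 9$)
$E = 441$ ($E = \left(9 + 12\right)^{2} = 21^{2} = 441$)
$r{\left(6 \right)} \left(E + 463\right) = - 21 \left(441 + 463\right) = \left(-21\right) 904 = -18984$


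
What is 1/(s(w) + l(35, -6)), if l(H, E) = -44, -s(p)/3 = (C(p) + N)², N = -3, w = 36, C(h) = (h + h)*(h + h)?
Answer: -1/80528327 ≈ -1.2418e-8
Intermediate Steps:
C(h) = 4*h² (C(h) = (2*h)*(2*h) = 4*h²)
s(p) = -3*(-3 + 4*p²)² (s(p) = -3*(4*p² - 3)² = -3*(-3 + 4*p²)²)
1/(s(w) + l(35, -6)) = 1/(-3*(-3 + 4*36²)² - 44) = 1/(-3*(-3 + 4*1296)² - 44) = 1/(-3*(-3 + 5184)² - 44) = 1/(-3*5181² - 44) = 1/(-3*26842761 - 44) = 1/(-80528283 - 44) = 1/(-80528327) = -1/80528327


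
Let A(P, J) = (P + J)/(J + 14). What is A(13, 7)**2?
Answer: 400/441 ≈ 0.90703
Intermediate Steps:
A(P, J) = (J + P)/(14 + J)
A(13, 7)**2 = ((7 + 13)/(14 + 7))**2 = (20/21)**2 = 400/441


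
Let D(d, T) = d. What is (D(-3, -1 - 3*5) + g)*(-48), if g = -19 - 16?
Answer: 1824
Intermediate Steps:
g = -35
(D(-3, -1 - 3*5) + g)*(-48) = (-3 - 35)*(-48) = -38*(-48) = 1824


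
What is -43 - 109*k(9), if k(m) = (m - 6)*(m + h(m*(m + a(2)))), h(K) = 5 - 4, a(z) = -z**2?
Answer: -3313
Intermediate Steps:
h(K) = 1
k(m) = (1 + m)*(-6 + m) (k(m) = (m - 6)*(m + 1) = (-6 + m)*(1 + m) = (1 + m)*(-6 + m))
-43 - 109*k(9) = -43 - 109*(-6 + 9**2 - 5*9) = -43 - 109*(-6 + 81 - 45) = -43 - 109*30 = -43 - 3270 = -3313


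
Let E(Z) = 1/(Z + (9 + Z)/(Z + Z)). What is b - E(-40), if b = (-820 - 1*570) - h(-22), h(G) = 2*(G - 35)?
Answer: -4043564/3169 ≈ -1276.0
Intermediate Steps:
E(Z) = 1/(Z + (9 + Z)/(2*Z)) (E(Z) = 1/(Z + (9 + Z)/((2*Z))) = 1/(Z + (9 + Z)*(1/(2*Z))) = 1/(Z + (9 + Z)/(2*Z)))
h(G) = -70 + 2*G (h(G) = 2*(-35 + G) = -70 + 2*G)
b = -1276 (b = (-820 - 1*570) - (-70 + 2*(-22)) = (-820 - 570) - (-70 - 44) = -1390 - 1*(-114) = -1390 + 114 = -1276)
b - E(-40) = -1276 - 2*(-40)/(9 - 40 + 2*(-40)²) = -1276 - 2*(-40)/(9 - 40 + 2*1600) = -1276 - 2*(-40)/(9 - 40 + 3200) = -1276 - 2*(-40)/3169 = -1276 - 1*(-80/3169) = -1276 + 80/3169 = -4043564/3169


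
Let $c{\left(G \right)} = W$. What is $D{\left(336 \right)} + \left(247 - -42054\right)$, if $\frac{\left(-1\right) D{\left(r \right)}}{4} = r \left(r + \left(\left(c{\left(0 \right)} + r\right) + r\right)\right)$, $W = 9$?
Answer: $-1324547$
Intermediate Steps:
$c{\left(G \right)} = 9$
$D{\left(r \right)} = - 4 r \left(9 + 3 r\right)$ ($D{\left(r \right)} = - 4 r \left(r + \left(\left(9 + r\right) + r\right)\right) = - 4 r \left(r + \left(9 + 2 r\right)\right) = - 4 r \left(9 + 3 r\right)$)
$D{\left(336 \right)} + \left(247 - -42054\right) = \left(-12\right) 336 \left(3 + 336\right) + \left(247 - -42054\right) = \left(-12\right) 336 \cdot 339 + \left(247 + 42054\right) = -1366848 + 42301 = -1324547$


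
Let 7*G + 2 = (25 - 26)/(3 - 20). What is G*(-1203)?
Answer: 39699/119 ≈ 333.60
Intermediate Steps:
G = -33/119 (G = -2/7 + ((25 - 26)/(3 - 20))/7 = -2/7 + (-1/(-17))/7 = -2/7 + (-1*(-1/17))/7 = -2/7 + (⅐)*(1/17) = -2/7 + 1/119 = -33/119 ≈ -0.27731)
G*(-1203) = -33/119*(-1203) = 39699/119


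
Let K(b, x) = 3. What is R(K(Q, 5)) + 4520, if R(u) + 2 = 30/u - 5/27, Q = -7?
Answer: 122251/27 ≈ 4527.8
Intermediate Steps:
R(u) = -59/27 + 30/u (R(u) = -2 + (30/u - 5/27) = -2 + (-5/27 + 30/u) = -59/27 + 30/u)
R(K(Q, 5)) + 4520 = (-59/27 + 30/3) + 4520 = (-59/27 + 30*(⅓)) + 4520 = (-59/27 + 10) + 4520 = 211/27 + 4520 = 122251/27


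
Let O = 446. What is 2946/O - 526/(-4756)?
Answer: 3561443/530294 ≈ 6.7160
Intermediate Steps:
2946/O - 526/(-4756) = 2946/446 - 526/(-4756) = 2946*(1/446) - 526*(-1/4756) = 1473/223 + 263/2378 = 3561443/530294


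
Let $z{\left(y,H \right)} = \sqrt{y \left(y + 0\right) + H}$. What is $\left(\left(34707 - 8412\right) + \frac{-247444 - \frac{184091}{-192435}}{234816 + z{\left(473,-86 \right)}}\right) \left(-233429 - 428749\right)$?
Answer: $- \frac{779506689056615753103354}{44770230272315} - \frac{133041065524906 \sqrt{223643}}{44770230272315} \approx -1.7411 \cdot 10^{10}$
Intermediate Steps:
$z{\left(y,H \right)} = \sqrt{H + y^{2}}$ ($z{\left(y,H \right)} = \sqrt{y y + H} = \sqrt{y^{2} + H} = \sqrt{H + y^{2}}$)
$\left(\left(34707 - 8412\right) + \frac{-247444 - \frac{184091}{-192435}}{234816 + z{\left(473,-86 \right)}}\right) \left(-233429 - 428749\right) = \left(\left(34707 - 8412\right) + \frac{-247444 - \frac{184091}{-192435}}{234816 + \sqrt{-86 + 473^{2}}}\right) \left(-233429 - 428749\right) = \left(\left(34707 - 8412\right) + \frac{-247444 - - \frac{184091}{192435}}{234816 + \sqrt{-86 + 223729}}\right) \left(-662178\right) = \left(26295 + \frac{-247444 + \frac{184091}{192435}}{234816 + \sqrt{223643}}\right) \left(-662178\right) = \left(26295 - \frac{47616702049}{192435 \left(234816 + \sqrt{223643}\right)}\right) \left(-662178\right) = -17411970510 + \frac{10510244176467574}{64145 \left(234816 + \sqrt{223643}\right)}$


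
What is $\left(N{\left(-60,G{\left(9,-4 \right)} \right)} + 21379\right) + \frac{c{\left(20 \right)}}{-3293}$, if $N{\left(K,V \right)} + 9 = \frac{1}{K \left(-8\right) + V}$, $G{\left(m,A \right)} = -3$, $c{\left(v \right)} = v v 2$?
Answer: $\frac{33566784263}{1570761} \approx 21370.0$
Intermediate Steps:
$c{\left(v \right)} = 2 v^{2}$ ($c{\left(v \right)} = v^{2} \cdot 2 = 2 v^{2}$)
$N{\left(K,V \right)} = -9 + \frac{1}{V - 8 K}$ ($N{\left(K,V \right)} = -9 + \frac{1}{K \left(-8\right) + V} = -9 + \frac{1}{- 8 K + V} = -9 + \frac{1}{V - 8 K}$)
$\left(N{\left(-60,G{\left(9,-4 \right)} \right)} + 21379\right) + \frac{c{\left(20 \right)}}{-3293} = \left(\frac{-1 - -4320 + 9 \left(-3\right)}{\left(-1\right) \left(-3\right) + 8 \left(-60\right)} + 21379\right) + \frac{2 \cdot 20^{2}}{-3293} = \left(\frac{-1 + 4320 - 27}{3 - 480} + 21379\right) + 2 \cdot 400 \left(- \frac{1}{3293}\right) = \left(\frac{1}{-477} \cdot 4292 + 21379\right) + 800 \left(- \frac{1}{3293}\right) = \left(\left(- \frac{1}{477}\right) 4292 + 21379\right) - \frac{800}{3293} = \left(- \frac{4292}{477} + 21379\right) - \frac{800}{3293} = \frac{10193491}{477} - \frac{800}{3293} = \frac{33566784263}{1570761}$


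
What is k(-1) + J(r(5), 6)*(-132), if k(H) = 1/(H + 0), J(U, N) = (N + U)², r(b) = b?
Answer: -15973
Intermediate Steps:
k(H) = 1/H
k(-1) + J(r(5), 6)*(-132) = 1/(-1) + (6 + 5)²*(-132) = -1 + 11²*(-132) = -1 + 121*(-132) = -1 - 15972 = -15973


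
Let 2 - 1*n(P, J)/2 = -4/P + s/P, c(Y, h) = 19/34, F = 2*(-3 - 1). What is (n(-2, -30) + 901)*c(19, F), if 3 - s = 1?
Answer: 17157/34 ≈ 504.62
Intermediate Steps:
s = 2 (s = 3 - 1*1 = 3 - 1 = 2)
F = -8 (F = 2*(-4) = -8)
c(Y, h) = 19/34 (c(Y, h) = 19*(1/34) = 19/34)
n(P, J) = 4 + 4/P (n(P, J) = 4 - 2*(-4/P + 2/P) = 4 - (-4)/P = 4 + 4/P)
(n(-2, -30) + 901)*c(19, F) = ((4 + 4/(-2)) + 901)*(19/34) = ((4 + 4*(-½)) + 901)*(19/34) = ((4 - 2) + 901)*(19/34) = (2 + 901)*(19/34) = 903*(19/34) = 17157/34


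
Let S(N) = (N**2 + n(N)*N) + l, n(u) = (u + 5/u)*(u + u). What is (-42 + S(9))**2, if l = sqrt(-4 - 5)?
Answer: 2518560 + 9522*I ≈ 2.5186e+6 + 9522.0*I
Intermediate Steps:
n(u) = 2*u*(u + 5/u) (n(u) = (u + 5/u)*(2*u) = 2*u*(u + 5/u))
l = 3*I (l = sqrt(-9) = 3*I ≈ 3.0*I)
S(N) = N**2 + 3*I + N*(10 + 2*N**2) (S(N) = (N**2 + (10 + 2*N**2)*N) + 3*I = (N**2 + N*(10 + 2*N**2)) + 3*I = N**2 + 3*I + N*(10 + 2*N**2))
(-42 + S(9))**2 = (-42 + (9**2 + 3*I + 2*9*(5 + 9**2)))**2 = (-42 + (81 + 3*I + 2*9*(5 + 81)))**2 = (-42 + (81 + 3*I + 2*9*86))**2 = (-42 + (81 + 3*I + 1548))**2 = (-42 + (1629 + 3*I))**2 = (1587 + 3*I)**2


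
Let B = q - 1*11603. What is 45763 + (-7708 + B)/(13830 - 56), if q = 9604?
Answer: 630329855/13774 ≈ 45762.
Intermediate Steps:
B = -1999 (B = 9604 - 1*11603 = 9604 - 11603 = -1999)
45763 + (-7708 + B)/(13830 - 56) = 45763 + (-7708 - 1999)/(13830 - 56) = 45763 - 9707/13774 = 630329855/13774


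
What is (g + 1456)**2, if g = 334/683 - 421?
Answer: 500187003121/466489 ≈ 1.0722e+6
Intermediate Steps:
g = -287209/683 (g = 334*(1/683) - 421 = 334/683 - 421 = -287209/683 ≈ -420.51)
(g + 1456)**2 = (-287209/683 + 1456)**2 = (707239/683)**2 = 500187003121/466489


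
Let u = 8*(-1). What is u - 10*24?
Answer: -248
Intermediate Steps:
u = -8
u - 10*24 = -8 - 10*24 = -8 - 240 = -248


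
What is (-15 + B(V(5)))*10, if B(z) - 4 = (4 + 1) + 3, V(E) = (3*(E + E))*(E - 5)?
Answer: -30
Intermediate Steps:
V(E) = 6*E*(-5 + E) (V(E) = (3*(2*E))*(-5 + E) = (6*E)*(-5 + E) = 6*E*(-5 + E))
B(z) = 12 (B(z) = 4 + ((4 + 1) + 3) = 4 + (5 + 3) = 4 + 8 = 12)
(-15 + B(V(5)))*10 = (-15 + 12)*10 = -3*10 = -30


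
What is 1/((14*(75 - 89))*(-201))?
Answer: 1/39396 ≈ 2.5383e-5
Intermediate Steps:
1/((14*(75 - 89))*(-201)) = 1/((14*(-14))*(-201)) = 1/(-196*(-201)) = 1/39396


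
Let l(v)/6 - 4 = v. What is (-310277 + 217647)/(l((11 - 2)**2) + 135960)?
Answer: -9263/13647 ≈ -0.67876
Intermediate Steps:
l(v) = 24 + 6*v
(-310277 + 217647)/(l((11 - 2)**2) + 135960) = (-310277 + 217647)/((24 + 6*(11 - 2)**2) + 135960) = -92630/((24 + 6*9**2) + 135960) = -92630/((24 + 6*81) + 135960) = -92630/((24 + 486) + 135960) = -92630/(510 + 135960) = -92630/136470 = -92630*1/136470 = -9263/13647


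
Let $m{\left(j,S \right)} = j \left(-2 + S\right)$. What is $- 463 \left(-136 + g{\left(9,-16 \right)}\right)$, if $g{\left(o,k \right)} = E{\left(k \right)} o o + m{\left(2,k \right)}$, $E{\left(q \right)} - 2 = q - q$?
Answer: $4630$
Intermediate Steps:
$E{\left(q \right)} = 2$ ($E{\left(q \right)} = 2 + \left(q - q\right) = 2 + 0 = 2$)
$g{\left(o,k \right)} = -4 + 2 k + 2 o^{2}$ ($g{\left(o,k \right)} = 2 o o + 2 \left(-2 + k\right) = 2 o^{2} + \left(-4 + 2 k\right) = -4 + 2 k + 2 o^{2}$)
$- 463 \left(-136 + g{\left(9,-16 \right)}\right) = - 463 \left(-136 + \left(-4 + 2 \left(-16\right) + 2 \cdot 9^{2}\right)\right) = - 463 \left(-136 - -126\right) = - 463 \left(-136 + 126\right) = \left(-463\right) \left(-10\right) = 4630$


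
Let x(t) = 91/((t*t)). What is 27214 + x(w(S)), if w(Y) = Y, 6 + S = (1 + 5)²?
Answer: 24492691/900 ≈ 27214.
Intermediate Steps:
S = 30 (S = -6 + (1 + 5)² = -6 + 6² = -6 + 36 = 30)
x(t) = 91/t² (x(t) = 91/(t²) = 91/t²)
27214 + x(w(S)) = 27214 + 91/30² = 27214 + 91*(1/900) = 27214 + 91/900 = 24492691/900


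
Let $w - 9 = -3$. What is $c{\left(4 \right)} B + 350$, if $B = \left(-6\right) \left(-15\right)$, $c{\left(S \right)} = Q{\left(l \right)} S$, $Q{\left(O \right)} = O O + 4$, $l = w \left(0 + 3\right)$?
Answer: $118430$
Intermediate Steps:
$w = 6$ ($w = 9 - 3 = 6$)
$l = 18$ ($l = 6 \left(0 + 3\right) = 6 \cdot 3 = 18$)
$Q{\left(O \right)} = 4 + O^{2}$ ($Q{\left(O \right)} = O^{2} + 4 = 4 + O^{2}$)
$c{\left(S \right)} = 328 S$ ($c{\left(S \right)} = \left(4 + 18^{2}\right) S = \left(4 + 324\right) S = 328 S$)
$B = 90$
$c{\left(4 \right)} B + 350 = 328 \cdot 4 \cdot 90 + 350 = 1312 \cdot 90 + 350 = 118080 + 350 = 118430$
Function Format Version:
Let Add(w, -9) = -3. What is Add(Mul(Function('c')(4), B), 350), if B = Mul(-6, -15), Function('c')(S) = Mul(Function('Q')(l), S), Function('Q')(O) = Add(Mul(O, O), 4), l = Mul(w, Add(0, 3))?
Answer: 118430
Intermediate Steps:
w = 6 (w = Add(9, -3) = 6)
l = 18 (l = Mul(6, Add(0, 3)) = Mul(6, 3) = 18)
Function('Q')(O) = Add(4, Pow(O, 2)) (Function('Q')(O) = Add(Pow(O, 2), 4) = Add(4, Pow(O, 2)))
Function('c')(S) = Mul(328, S) (Function('c')(S) = Mul(Add(4, Pow(18, 2)), S) = Mul(Add(4, 324), S) = Mul(328, S))
B = 90
Add(Mul(Function('c')(4), B), 350) = Add(Mul(Mul(328, 4), 90), 350) = Add(Mul(1312, 90), 350) = Add(118080, 350) = 118430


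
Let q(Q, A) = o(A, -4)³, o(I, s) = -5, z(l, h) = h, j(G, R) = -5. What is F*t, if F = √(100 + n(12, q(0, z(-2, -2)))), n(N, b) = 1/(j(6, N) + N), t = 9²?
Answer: 81*√4907/7 ≈ 810.58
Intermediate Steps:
t = 81
q(Q, A) = -125 (q(Q, A) = (-5)³ = -125)
n(N, b) = 1/(-5 + N)
F = √4907/7 (F = √(100 + 1/(-5 + 12)) = √(100 + 1/7) = √(100 + ⅐) = √(701/7) = √4907/7 ≈ 10.007)
F*t = (√4907/7)*81 = 81*√4907/7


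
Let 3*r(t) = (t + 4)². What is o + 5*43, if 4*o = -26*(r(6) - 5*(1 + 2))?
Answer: 575/6 ≈ 95.833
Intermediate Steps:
r(t) = (4 + t)²/3 (r(t) = (t + 4)²/3 = (4 + t)²/3)
o = -715/6 (o = (-26*((4 + 6)²/3 - 5*(1 + 2)))/4 = (-26*((⅓)*10² - 5*3))/4 = (-26*((⅓)*100 - 15))/4 = (-26*(100/3 - 15))/4 = (-26*55/3)/4 = (¼)*(-1430/3) = -715/6 ≈ -119.17)
o + 5*43 = -715/6 + 5*43 = -715/6 + 215 = 575/6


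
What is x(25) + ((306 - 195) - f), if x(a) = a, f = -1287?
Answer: 1423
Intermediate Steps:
x(25) + ((306 - 195) - f) = 25 + ((306 - 195) - 1*(-1287)) = 25 + (111 + 1287) = 25 + 1398 = 1423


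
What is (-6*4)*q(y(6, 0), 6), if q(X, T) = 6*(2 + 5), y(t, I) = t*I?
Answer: -1008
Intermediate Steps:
y(t, I) = I*t
q(X, T) = 42 (q(X, T) = 6*7 = 42)
(-6*4)*q(y(6, 0), 6) = -6*4*42 = -24*42 = -1008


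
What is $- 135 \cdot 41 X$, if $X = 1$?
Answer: $-5535$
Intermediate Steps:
$- 135 \cdot 41 X = - 135 \cdot 41 \cdot 1 = - 5535 \cdot 1 = \left(-1\right) 5535 = -5535$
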